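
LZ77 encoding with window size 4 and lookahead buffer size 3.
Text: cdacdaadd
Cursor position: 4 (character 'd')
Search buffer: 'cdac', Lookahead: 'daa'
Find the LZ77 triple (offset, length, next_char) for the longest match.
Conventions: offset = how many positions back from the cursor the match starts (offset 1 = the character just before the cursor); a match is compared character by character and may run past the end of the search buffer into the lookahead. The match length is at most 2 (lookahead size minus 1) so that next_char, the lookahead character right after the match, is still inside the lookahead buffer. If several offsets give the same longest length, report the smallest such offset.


Try each offset into the search buffer:
  offset=1 (pos 3, char 'c'): match length 0
  offset=2 (pos 2, char 'a'): match length 0
  offset=3 (pos 1, char 'd'): match length 2
  offset=4 (pos 0, char 'c'): match length 0
Longest match has length 2 at offset 3.
next_char = character at position 4 + 2 = 6 -> 'a'

Best match: offset=3, length=2 (matching 'da' starting at position 1)
LZ77 triple: (3, 2, 'a')


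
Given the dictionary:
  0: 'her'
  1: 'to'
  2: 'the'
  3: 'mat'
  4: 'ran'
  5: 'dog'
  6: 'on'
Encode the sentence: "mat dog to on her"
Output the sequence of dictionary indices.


Look up each word in the dictionary:
  'mat' -> 3
  'dog' -> 5
  'to' -> 1
  'on' -> 6
  'her' -> 0

Encoded: [3, 5, 1, 6, 0]


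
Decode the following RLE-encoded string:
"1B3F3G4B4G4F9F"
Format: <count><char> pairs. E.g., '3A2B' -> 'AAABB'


Expanding each <count><char> pair:
  1B -> 'B'
  3F -> 'FFF'
  3G -> 'GGG'
  4B -> 'BBBB'
  4G -> 'GGGG'
  4F -> 'FFFF'
  9F -> 'FFFFFFFFF'

Decoded = BFFFGGGBBBBGGGGFFFFFFFFFFFFF


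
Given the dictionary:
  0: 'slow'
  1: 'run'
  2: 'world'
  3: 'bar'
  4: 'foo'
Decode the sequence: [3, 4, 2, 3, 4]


Look up each index in the dictionary:
  3 -> 'bar'
  4 -> 'foo'
  2 -> 'world'
  3 -> 'bar'
  4 -> 'foo'

Decoded: "bar foo world bar foo"


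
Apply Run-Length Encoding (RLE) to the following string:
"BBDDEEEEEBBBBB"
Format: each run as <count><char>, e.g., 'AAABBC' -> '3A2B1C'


Scanning runs left to right:
  i=0: run of 'B' x 2 -> '2B'
  i=2: run of 'D' x 2 -> '2D'
  i=4: run of 'E' x 5 -> '5E'
  i=9: run of 'B' x 5 -> '5B'

RLE = 2B2D5E5B


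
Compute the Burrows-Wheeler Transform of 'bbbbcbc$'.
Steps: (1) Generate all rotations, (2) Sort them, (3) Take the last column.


Rotations (sorted):
  0: $bbbbcbc -> last char: c
  1: bbbbcbc$ -> last char: $
  2: bbbcbc$b -> last char: b
  3: bbcbc$bb -> last char: b
  4: bc$bbbbc -> last char: c
  5: bcbc$bbb -> last char: b
  6: c$bbbbcb -> last char: b
  7: cbc$bbbb -> last char: b


BWT = c$bbcbbb


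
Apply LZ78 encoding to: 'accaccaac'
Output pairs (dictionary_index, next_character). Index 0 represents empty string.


LZ78 encoding steps:
Dictionary: {0: ''}
Step 1: w='' (idx 0), next='a' -> output (0, 'a'), add 'a' as idx 1
Step 2: w='' (idx 0), next='c' -> output (0, 'c'), add 'c' as idx 2
Step 3: w='c' (idx 2), next='a' -> output (2, 'a'), add 'ca' as idx 3
Step 4: w='c' (idx 2), next='c' -> output (2, 'c'), add 'cc' as idx 4
Step 5: w='a' (idx 1), next='a' -> output (1, 'a'), add 'aa' as idx 5
Step 6: w='c' (idx 2), end of input -> output (2, '')


Encoded: [(0, 'a'), (0, 'c'), (2, 'a'), (2, 'c'), (1, 'a'), (2, '')]


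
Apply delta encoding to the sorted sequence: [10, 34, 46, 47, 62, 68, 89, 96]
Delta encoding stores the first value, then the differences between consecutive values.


First value: 10
Deltas:
  34 - 10 = 24
  46 - 34 = 12
  47 - 46 = 1
  62 - 47 = 15
  68 - 62 = 6
  89 - 68 = 21
  96 - 89 = 7


Delta encoded: [10, 24, 12, 1, 15, 6, 21, 7]


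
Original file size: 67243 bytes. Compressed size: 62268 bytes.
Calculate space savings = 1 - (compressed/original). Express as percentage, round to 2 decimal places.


ratio = compressed/original = 62268/67243 = 0.926015
savings = 1 - ratio = 1 - 0.926015 = 0.073985
as a percentage: 0.073985 * 100 = 7.4%

Space savings = 1 - 62268/67243 = 7.4%


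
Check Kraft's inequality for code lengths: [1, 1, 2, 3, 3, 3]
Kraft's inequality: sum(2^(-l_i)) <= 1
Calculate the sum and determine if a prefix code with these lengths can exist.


Sum = 2^(-1) + 2^(-1) + 2^(-2) + 2^(-3) + 2^(-3) + 2^(-3)
    = 0.5 + 0.5 + 0.25 + 0.125 + 0.125 + 0.125
    = 13/8 = 1.625
Since 1.625 > 1, Kraft's inequality is NOT satisfied.
A prefix code with these lengths CANNOT exist.

Kraft sum = 1.625. Not satisfied.


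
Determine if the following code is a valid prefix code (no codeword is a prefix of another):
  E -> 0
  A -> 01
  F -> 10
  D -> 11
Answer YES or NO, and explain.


Checking each pair (does one codeword prefix another?):
  E='0' vs A='01': prefix -- VIOLATION

NO -- this is NOT a valid prefix code. E (0) is a prefix of A (01).


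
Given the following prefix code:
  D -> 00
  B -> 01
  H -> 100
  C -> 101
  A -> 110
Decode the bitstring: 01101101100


Decoding step by step:
Bits 01 -> B
Bits 101 -> C
Bits 101 -> C
Bits 100 -> H


Decoded message: BCCH


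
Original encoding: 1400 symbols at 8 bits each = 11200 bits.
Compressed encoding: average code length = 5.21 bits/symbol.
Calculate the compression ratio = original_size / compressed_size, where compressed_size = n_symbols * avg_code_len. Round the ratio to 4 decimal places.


original_size = n_symbols * orig_bits = 1400 * 8 = 11200 bits
compressed_size = n_symbols * avg_code_len = 1400 * 5.21 = 7294.0 bits
ratio = original_size / compressed_size = 11200 / 7294.0 = 1.5355

Compression ratio = 1.5355


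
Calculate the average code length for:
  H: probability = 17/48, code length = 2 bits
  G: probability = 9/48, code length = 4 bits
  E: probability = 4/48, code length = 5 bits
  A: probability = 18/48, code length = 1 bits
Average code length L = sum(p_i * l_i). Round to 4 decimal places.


Weighted contributions p_i * l_i:
  H: (17/48) * 2 = 34/48
  G: (9/48) * 4 = 36/48
  E: (4/48) * 5 = 20/48
  A: (18/48) * 1 = 18/48
Sum = (34 + 36 + 20 + 18)/48 = 108/48

L = 108/48 = 2.2500 bits/symbol


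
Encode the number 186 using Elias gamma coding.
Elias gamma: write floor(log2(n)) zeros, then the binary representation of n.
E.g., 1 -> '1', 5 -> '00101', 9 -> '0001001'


num_bits = floor(log2(186)) + 1 = 8
leading_zeros = num_bits - 1 = 7
binary(186) = 10111010

Elias gamma(186) = '0000000' + '10111010' = 000000010111010 (15 bits)


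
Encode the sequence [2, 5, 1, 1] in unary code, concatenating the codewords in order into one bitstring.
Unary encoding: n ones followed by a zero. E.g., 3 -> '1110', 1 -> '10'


Encode each number as n ones followed by a terminating 0:
  2 -> 110 (3 bits)
  5 -> 111110 (6 bits)
  1 -> 10 (2 bits)
  1 -> 10 (2 bits)
Total length = 3 + 6 + 2 + 2 = 13 bits.

Unary([2, 5, 1, 1]) = 1101111101010 (13 bits)


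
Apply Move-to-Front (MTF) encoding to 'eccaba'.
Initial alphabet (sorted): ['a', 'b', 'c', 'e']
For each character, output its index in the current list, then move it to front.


MTF encoding:
'e': index 3 in ['a', 'b', 'c', 'e'] -> ['e', 'a', 'b', 'c']
'c': index 3 in ['e', 'a', 'b', 'c'] -> ['c', 'e', 'a', 'b']
'c': index 0 in ['c', 'e', 'a', 'b'] -> ['c', 'e', 'a', 'b']
'a': index 2 in ['c', 'e', 'a', 'b'] -> ['a', 'c', 'e', 'b']
'b': index 3 in ['a', 'c', 'e', 'b'] -> ['b', 'a', 'c', 'e']
'a': index 1 in ['b', 'a', 'c', 'e'] -> ['a', 'b', 'c', 'e']


Output: [3, 3, 0, 2, 3, 1]


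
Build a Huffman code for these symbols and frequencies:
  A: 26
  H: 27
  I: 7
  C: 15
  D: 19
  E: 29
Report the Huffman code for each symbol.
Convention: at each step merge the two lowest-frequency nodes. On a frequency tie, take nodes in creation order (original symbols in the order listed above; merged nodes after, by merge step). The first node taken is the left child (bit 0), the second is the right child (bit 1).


Huffman tree construction:
Step 1: Merge I(7) + C(15) = 22
Step 2: Merge D(19) + (I+C)(22) = 41
Step 3: Merge A(26) + H(27) = 53
Step 4: Merge E(29) + (D+(I+C))(41) = 70
Step 5: Merge (A+H)(53) + (E+(D+(I+C)))(70) = 123
Read each symbol's code off the tree from the root (left child = 0, right child = 1).

Codes:
  A: 00 (length 2)
  H: 01 (length 2)
  I: 1110 (length 4)
  C: 1111 (length 4)
  D: 110 (length 3)
  E: 10 (length 2)
Average code length: 309/123 = 2.5122 bits/symbol


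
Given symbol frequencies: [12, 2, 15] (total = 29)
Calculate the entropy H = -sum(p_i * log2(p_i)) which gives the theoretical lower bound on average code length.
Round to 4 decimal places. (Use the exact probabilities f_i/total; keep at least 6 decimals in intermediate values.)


Per-symbol terms -p_i * log2(p_i) with p_i = f_i/29:
  p = 12/29 = 0.413793: log2(p) = -1.273018, -p*log2(p) = 0.526766
  p = 2/29 = 0.068966: log2(p) = -3.857981, -p*log2(p) = 0.266068
  p = 15/29 = 0.517241: log2(p) = -0.951090, -p*log2(p) = 0.491943
H = 0.526766 + 0.266068 + 0.491943 = 1.284777

H = 1.2848 bits/symbol


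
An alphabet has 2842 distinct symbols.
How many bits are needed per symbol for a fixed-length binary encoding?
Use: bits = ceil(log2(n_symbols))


log2(2842) = 11.4727
Bracket: 2^11 = 2048 < 2842 <= 2^12 = 4096
So ceil(log2(2842)) = 12

bits = ceil(log2(2842)) = ceil(11.4727) = 12 bits


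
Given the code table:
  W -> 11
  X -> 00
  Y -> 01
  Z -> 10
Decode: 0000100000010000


Decoding:
00 -> X
00 -> X
10 -> Z
00 -> X
00 -> X
01 -> Y
00 -> X
00 -> X


Result: XXZXXYXX


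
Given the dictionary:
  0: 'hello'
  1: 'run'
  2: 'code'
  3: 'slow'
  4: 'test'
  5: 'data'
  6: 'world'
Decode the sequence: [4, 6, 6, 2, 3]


Look up each index in the dictionary:
  4 -> 'test'
  6 -> 'world'
  6 -> 'world'
  2 -> 'code'
  3 -> 'slow'

Decoded: "test world world code slow"


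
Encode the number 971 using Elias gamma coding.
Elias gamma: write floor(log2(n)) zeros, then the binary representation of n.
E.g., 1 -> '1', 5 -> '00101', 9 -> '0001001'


num_bits = floor(log2(971)) + 1 = 10
leading_zeros = num_bits - 1 = 9
binary(971) = 1111001011

Elias gamma(971) = '000000000' + '1111001011' = 0000000001111001011 (19 bits)


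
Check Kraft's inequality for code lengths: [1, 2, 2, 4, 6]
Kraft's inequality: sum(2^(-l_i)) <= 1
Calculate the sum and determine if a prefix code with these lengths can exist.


Sum = 2^(-1) + 2^(-2) + 2^(-2) + 2^(-4) + 2^(-6)
    = 0.5 + 0.25 + 0.25 + 0.0625 + 0.015625
    = 69/64 = 1.078125
Since 1.078125 > 1, Kraft's inequality is NOT satisfied.
A prefix code with these lengths CANNOT exist.

Kraft sum = 1.078125. Not satisfied.


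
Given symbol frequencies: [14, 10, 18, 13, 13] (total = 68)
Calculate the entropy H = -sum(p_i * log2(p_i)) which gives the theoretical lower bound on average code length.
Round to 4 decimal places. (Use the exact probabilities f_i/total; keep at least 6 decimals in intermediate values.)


Per-symbol terms -p_i * log2(p_i) with p_i = f_i/68:
  p = 14/68 = 0.205882: log2(p) = -2.280108, -p*log2(p) = 0.469434
  p = 10/68 = 0.147059: log2(p) = -2.765535, -p*log2(p) = 0.406696
  p = 18/68 = 0.264706: log2(p) = -1.917538, -p*log2(p) = 0.507584
  p = 13/68 = 0.191176: log2(p) = -2.387023, -p*log2(p) = 0.456343
  p = 13/68 = 0.191176: log2(p) = -2.387023, -p*log2(p) = 0.456343
H = 0.469434 + 0.406696 + 0.507584 + 0.456343 + 0.456343 = 2.296400

H = 2.2964 bits/symbol


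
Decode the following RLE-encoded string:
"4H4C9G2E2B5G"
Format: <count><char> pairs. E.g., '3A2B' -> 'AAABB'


Expanding each <count><char> pair:
  4H -> 'HHHH'
  4C -> 'CCCC'
  9G -> 'GGGGGGGGG'
  2E -> 'EE'
  2B -> 'BB'
  5G -> 'GGGGG'

Decoded = HHHHCCCCGGGGGGGGGEEBBGGGGG


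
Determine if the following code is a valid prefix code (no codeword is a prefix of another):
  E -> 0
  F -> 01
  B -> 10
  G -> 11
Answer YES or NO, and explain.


Checking each pair (does one codeword prefix another?):
  E='0' vs F='01': prefix -- VIOLATION

NO -- this is NOT a valid prefix code. E (0) is a prefix of F (01).


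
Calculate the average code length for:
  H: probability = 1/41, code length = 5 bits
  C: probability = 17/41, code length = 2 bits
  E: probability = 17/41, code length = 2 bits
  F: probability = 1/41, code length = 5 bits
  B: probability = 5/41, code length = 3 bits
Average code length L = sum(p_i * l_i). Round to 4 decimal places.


Weighted contributions p_i * l_i:
  H: (1/41) * 5 = 5/41
  C: (17/41) * 2 = 34/41
  E: (17/41) * 2 = 34/41
  F: (1/41) * 5 = 5/41
  B: (5/41) * 3 = 15/41
Sum = (5 + 34 + 34 + 5 + 15)/41 = 93/41

L = 93/41 = 2.2683 bits/symbol


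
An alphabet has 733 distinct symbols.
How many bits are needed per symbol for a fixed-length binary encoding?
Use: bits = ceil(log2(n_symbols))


log2(733) = 9.5177
Bracket: 2^9 = 512 < 733 <= 2^10 = 1024
So ceil(log2(733)) = 10

bits = ceil(log2(733)) = ceil(9.5177) = 10 bits


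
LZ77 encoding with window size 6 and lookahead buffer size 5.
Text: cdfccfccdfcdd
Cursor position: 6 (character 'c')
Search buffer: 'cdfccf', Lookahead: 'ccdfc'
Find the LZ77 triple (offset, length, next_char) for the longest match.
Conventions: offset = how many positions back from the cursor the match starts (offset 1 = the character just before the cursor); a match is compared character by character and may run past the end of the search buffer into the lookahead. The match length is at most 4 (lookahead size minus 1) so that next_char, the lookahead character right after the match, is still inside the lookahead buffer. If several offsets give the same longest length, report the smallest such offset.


Try each offset into the search buffer:
  offset=1 (pos 5, char 'f'): match length 0
  offset=2 (pos 4, char 'c'): match length 1
  offset=3 (pos 3, char 'c'): match length 2
  offset=4 (pos 2, char 'f'): match length 0
  offset=5 (pos 1, char 'd'): match length 0
  offset=6 (pos 0, char 'c'): match length 1
Longest match has length 2 at offset 3.
next_char = character at position 6 + 2 = 8 -> 'd'

Best match: offset=3, length=2 (matching 'cc' starting at position 3)
LZ77 triple: (3, 2, 'd')


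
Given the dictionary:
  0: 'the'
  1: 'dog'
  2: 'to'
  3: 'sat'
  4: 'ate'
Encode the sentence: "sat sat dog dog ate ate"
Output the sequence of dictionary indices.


Look up each word in the dictionary:
  'sat' -> 3
  'sat' -> 3
  'dog' -> 1
  'dog' -> 1
  'ate' -> 4
  'ate' -> 4

Encoded: [3, 3, 1, 1, 4, 4]


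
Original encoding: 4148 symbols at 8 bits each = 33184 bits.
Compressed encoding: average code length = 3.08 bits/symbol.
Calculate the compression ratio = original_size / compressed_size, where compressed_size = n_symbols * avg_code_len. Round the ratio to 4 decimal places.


original_size = n_symbols * orig_bits = 4148 * 8 = 33184 bits
compressed_size = n_symbols * avg_code_len = 4148 * 3.08 = 12775.84 bits
ratio = original_size / compressed_size = 33184 / 12775.84 = 2.5974

Compression ratio = 2.5974


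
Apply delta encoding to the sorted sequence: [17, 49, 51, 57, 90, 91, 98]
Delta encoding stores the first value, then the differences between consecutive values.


First value: 17
Deltas:
  49 - 17 = 32
  51 - 49 = 2
  57 - 51 = 6
  90 - 57 = 33
  91 - 90 = 1
  98 - 91 = 7


Delta encoded: [17, 32, 2, 6, 33, 1, 7]


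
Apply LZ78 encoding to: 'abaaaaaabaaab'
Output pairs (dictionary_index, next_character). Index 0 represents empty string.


LZ78 encoding steps:
Dictionary: {0: ''}
Step 1: w='' (idx 0), next='a' -> output (0, 'a'), add 'a' as idx 1
Step 2: w='' (idx 0), next='b' -> output (0, 'b'), add 'b' as idx 2
Step 3: w='a' (idx 1), next='a' -> output (1, 'a'), add 'aa' as idx 3
Step 4: w='aa' (idx 3), next='a' -> output (3, 'a'), add 'aaa' as idx 4
Step 5: w='a' (idx 1), next='b' -> output (1, 'b'), add 'ab' as idx 5
Step 6: w='aaa' (idx 4), next='b' -> output (4, 'b'), add 'aaab' as idx 6


Encoded: [(0, 'a'), (0, 'b'), (1, 'a'), (3, 'a'), (1, 'b'), (4, 'b')]


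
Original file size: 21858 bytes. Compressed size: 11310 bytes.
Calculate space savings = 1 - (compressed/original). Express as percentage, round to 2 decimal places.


ratio = compressed/original = 11310/21858 = 0.517431
savings = 1 - ratio = 1 - 0.517431 = 0.482569
as a percentage: 0.482569 * 100 = 48.26%

Space savings = 1 - 11310/21858 = 48.26%


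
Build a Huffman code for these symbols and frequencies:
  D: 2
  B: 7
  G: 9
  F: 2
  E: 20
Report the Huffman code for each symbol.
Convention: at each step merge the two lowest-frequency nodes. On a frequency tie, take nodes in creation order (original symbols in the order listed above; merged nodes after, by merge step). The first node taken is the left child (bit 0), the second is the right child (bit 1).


Huffman tree construction:
Step 1: Merge D(2) + F(2) = 4
Step 2: Merge (D+F)(4) + B(7) = 11
Step 3: Merge G(9) + ((D+F)+B)(11) = 20
Step 4: Merge E(20) + (G+((D+F)+B))(20) = 40
Read each symbol's code off the tree from the root (left child = 0, right child = 1).

Codes:
  D: 1100 (length 4)
  B: 111 (length 3)
  G: 10 (length 2)
  F: 1101 (length 4)
  E: 0 (length 1)
Average code length: 75/40 = 1.8750 bits/symbol


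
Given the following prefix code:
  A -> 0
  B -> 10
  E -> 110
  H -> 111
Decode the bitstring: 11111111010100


Decoding step by step:
Bits 111 -> H
Bits 111 -> H
Bits 110 -> E
Bits 10 -> B
Bits 10 -> B
Bits 0 -> A


Decoded message: HHEBBA


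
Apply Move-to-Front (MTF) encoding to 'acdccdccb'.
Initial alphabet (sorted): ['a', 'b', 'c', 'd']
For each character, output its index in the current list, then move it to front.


MTF encoding:
'a': index 0 in ['a', 'b', 'c', 'd'] -> ['a', 'b', 'c', 'd']
'c': index 2 in ['a', 'b', 'c', 'd'] -> ['c', 'a', 'b', 'd']
'd': index 3 in ['c', 'a', 'b', 'd'] -> ['d', 'c', 'a', 'b']
'c': index 1 in ['d', 'c', 'a', 'b'] -> ['c', 'd', 'a', 'b']
'c': index 0 in ['c', 'd', 'a', 'b'] -> ['c', 'd', 'a', 'b']
'd': index 1 in ['c', 'd', 'a', 'b'] -> ['d', 'c', 'a', 'b']
'c': index 1 in ['d', 'c', 'a', 'b'] -> ['c', 'd', 'a', 'b']
'c': index 0 in ['c', 'd', 'a', 'b'] -> ['c', 'd', 'a', 'b']
'b': index 3 in ['c', 'd', 'a', 'b'] -> ['b', 'c', 'd', 'a']


Output: [0, 2, 3, 1, 0, 1, 1, 0, 3]


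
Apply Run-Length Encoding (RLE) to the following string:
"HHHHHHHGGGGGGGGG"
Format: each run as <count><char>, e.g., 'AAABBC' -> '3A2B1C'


Scanning runs left to right:
  i=0: run of 'H' x 7 -> '7H'
  i=7: run of 'G' x 9 -> '9G'

RLE = 7H9G


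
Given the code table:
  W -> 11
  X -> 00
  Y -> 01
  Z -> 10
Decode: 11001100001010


Decoding:
11 -> W
00 -> X
11 -> W
00 -> X
00 -> X
10 -> Z
10 -> Z


Result: WXWXXZZ


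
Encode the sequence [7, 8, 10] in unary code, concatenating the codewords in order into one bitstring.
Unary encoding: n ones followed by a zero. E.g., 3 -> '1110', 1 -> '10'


Encode each number as n ones followed by a terminating 0:
  7 -> 11111110 (8 bits)
  8 -> 111111110 (9 bits)
  10 -> 11111111110 (11 bits)
Total length = 8 + 9 + 11 = 28 bits.

Unary([7, 8, 10]) = 1111111011111111011111111110 (28 bits)


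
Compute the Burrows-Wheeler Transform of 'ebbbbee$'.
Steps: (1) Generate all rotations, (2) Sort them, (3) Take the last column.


Rotations (sorted):
  0: $ebbbbee -> last char: e
  1: bbbbee$e -> last char: e
  2: bbbee$eb -> last char: b
  3: bbee$ebb -> last char: b
  4: bee$ebbb -> last char: b
  5: e$ebbbbe -> last char: e
  6: ebbbbee$ -> last char: $
  7: ee$ebbbb -> last char: b


BWT = eebbbe$b


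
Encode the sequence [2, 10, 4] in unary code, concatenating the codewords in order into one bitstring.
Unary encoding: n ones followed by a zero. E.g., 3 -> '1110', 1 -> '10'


Encode each number as n ones followed by a terminating 0:
  2 -> 110 (3 bits)
  10 -> 11111111110 (11 bits)
  4 -> 11110 (5 bits)
Total length = 3 + 11 + 5 = 19 bits.

Unary([2, 10, 4]) = 1101111111111011110 (19 bits)


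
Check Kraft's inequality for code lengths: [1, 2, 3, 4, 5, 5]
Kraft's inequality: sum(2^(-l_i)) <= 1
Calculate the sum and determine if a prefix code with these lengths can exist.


Sum = 2^(-1) + 2^(-2) + 2^(-3) + 2^(-4) + 2^(-5) + 2^(-5)
    = 0.5 + 0.25 + 0.125 + 0.0625 + 0.03125 + 0.03125
    = 32/32 = 1.0
Since 1.0 <= 1, Kraft's inequality IS satisfied.
A prefix code with these lengths CAN exist.

Kraft sum = 1.0. Satisfied.


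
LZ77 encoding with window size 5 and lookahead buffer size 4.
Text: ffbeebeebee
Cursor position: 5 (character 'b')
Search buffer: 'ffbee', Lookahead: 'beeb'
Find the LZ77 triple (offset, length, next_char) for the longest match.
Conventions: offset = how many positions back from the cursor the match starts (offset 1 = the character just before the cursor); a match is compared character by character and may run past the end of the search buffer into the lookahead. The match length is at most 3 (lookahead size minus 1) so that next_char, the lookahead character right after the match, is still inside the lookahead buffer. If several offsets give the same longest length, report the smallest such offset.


Try each offset into the search buffer:
  offset=1 (pos 4, char 'e'): match length 0
  offset=2 (pos 3, char 'e'): match length 0
  offset=3 (pos 2, char 'b'): match length 3
  offset=4 (pos 1, char 'f'): match length 0
  offset=5 (pos 0, char 'f'): match length 0
Longest match has length 3 at offset 3.
next_char = character at position 5 + 3 = 8 -> 'b'

Best match: offset=3, length=3 (matching 'bee' starting at position 2)
LZ77 triple: (3, 3, 'b')


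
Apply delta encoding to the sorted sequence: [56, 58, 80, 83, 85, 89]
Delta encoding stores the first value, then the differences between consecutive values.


First value: 56
Deltas:
  58 - 56 = 2
  80 - 58 = 22
  83 - 80 = 3
  85 - 83 = 2
  89 - 85 = 4


Delta encoded: [56, 2, 22, 3, 2, 4]


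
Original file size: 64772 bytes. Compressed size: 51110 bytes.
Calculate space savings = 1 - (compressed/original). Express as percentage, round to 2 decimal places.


ratio = compressed/original = 51110/64772 = 0.789076
savings = 1 - ratio = 1 - 0.789076 = 0.210924
as a percentage: 0.210924 * 100 = 21.09%

Space savings = 1 - 51110/64772 = 21.09%


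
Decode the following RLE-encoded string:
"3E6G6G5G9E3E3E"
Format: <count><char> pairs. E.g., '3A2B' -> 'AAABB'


Expanding each <count><char> pair:
  3E -> 'EEE'
  6G -> 'GGGGGG'
  6G -> 'GGGGGG'
  5G -> 'GGGGG'
  9E -> 'EEEEEEEEE'
  3E -> 'EEE'
  3E -> 'EEE'

Decoded = EEEGGGGGGGGGGGGGGGGGEEEEEEEEEEEEEEE


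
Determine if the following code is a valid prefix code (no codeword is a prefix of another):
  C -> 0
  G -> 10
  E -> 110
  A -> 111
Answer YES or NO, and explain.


Checking each pair (does one codeword prefix another?):
  C='0' vs G='10': no prefix
  C='0' vs E='110': no prefix
  C='0' vs A='111': no prefix
  G='10' vs C='0': no prefix
  G='10' vs E='110': no prefix
  G='10' vs A='111': no prefix
  E='110' vs C='0': no prefix
  E='110' vs G='10': no prefix
  E='110' vs A='111': no prefix
  A='111' vs C='0': no prefix
  A='111' vs G='10': no prefix
  A='111' vs E='110': no prefix
No violation found over all pairs.

YES -- this is a valid prefix code. No codeword is a prefix of any other codeword.


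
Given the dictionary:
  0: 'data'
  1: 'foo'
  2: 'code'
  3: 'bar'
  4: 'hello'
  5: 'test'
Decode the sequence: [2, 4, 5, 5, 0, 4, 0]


Look up each index in the dictionary:
  2 -> 'code'
  4 -> 'hello'
  5 -> 'test'
  5 -> 'test'
  0 -> 'data'
  4 -> 'hello'
  0 -> 'data'

Decoded: "code hello test test data hello data"


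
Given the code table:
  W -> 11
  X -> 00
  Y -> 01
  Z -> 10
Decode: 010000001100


Decoding:
01 -> Y
00 -> X
00 -> X
00 -> X
11 -> W
00 -> X


Result: YXXXWX


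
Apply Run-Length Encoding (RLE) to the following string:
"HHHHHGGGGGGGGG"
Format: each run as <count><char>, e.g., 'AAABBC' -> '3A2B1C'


Scanning runs left to right:
  i=0: run of 'H' x 5 -> '5H'
  i=5: run of 'G' x 9 -> '9G'

RLE = 5H9G


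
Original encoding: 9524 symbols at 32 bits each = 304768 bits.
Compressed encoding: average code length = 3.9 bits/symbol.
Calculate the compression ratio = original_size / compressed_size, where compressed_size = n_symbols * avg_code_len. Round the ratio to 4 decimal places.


original_size = n_symbols * orig_bits = 9524 * 32 = 304768 bits
compressed_size = n_symbols * avg_code_len = 9524 * 3.9 = 37143.6 bits
ratio = original_size / compressed_size = 304768 / 37143.6 = 8.2051

Compression ratio = 8.2051


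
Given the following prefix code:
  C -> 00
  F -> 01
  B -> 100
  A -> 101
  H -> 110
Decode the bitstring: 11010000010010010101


Decoding step by step:
Bits 110 -> H
Bits 100 -> B
Bits 00 -> C
Bits 01 -> F
Bits 00 -> C
Bits 100 -> B
Bits 101 -> A
Bits 01 -> F


Decoded message: HBCFCBAF


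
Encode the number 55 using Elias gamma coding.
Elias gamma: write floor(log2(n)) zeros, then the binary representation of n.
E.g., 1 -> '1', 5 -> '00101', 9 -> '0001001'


num_bits = floor(log2(55)) + 1 = 6
leading_zeros = num_bits - 1 = 5
binary(55) = 110111

Elias gamma(55) = '00000' + '110111' = 00000110111 (11 bits)


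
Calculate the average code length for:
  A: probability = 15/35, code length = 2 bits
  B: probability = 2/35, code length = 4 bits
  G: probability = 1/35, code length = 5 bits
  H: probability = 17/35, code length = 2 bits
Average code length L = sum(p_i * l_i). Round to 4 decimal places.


Weighted contributions p_i * l_i:
  A: (15/35) * 2 = 30/35
  B: (2/35) * 4 = 8/35
  G: (1/35) * 5 = 5/35
  H: (17/35) * 2 = 34/35
Sum = (30 + 8 + 5 + 34)/35 = 77/35

L = 77/35 = 2.2000 bits/symbol


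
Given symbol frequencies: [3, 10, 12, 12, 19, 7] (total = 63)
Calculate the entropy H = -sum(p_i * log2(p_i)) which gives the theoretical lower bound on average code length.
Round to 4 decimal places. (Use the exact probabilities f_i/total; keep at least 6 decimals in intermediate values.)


Per-symbol terms -p_i * log2(p_i) with p_i = f_i/63:
  p = 3/63 = 0.047619: log2(p) = -4.392317, -p*log2(p) = 0.209158
  p = 10/63 = 0.158730: log2(p) = -2.655352, -p*log2(p) = 0.421484
  p = 12/63 = 0.190476: log2(p) = -2.392317, -p*log2(p) = 0.455680
  p = 12/63 = 0.190476: log2(p) = -2.392317, -p*log2(p) = 0.455680
  p = 19/63 = 0.301587: log2(p) = -1.729352, -p*log2(p) = 0.521551
  p = 7/63 = 0.111111: log2(p) = -3.169925, -p*log2(p) = 0.352214
H = 0.209158 + 0.421484 + 0.455680 + 0.455680 + 0.521551 + 0.352214 = 2.415767

H = 2.4158 bits/symbol


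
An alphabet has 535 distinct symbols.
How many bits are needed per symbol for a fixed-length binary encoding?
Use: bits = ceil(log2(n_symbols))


log2(535) = 9.0634
Bracket: 2^9 = 512 < 535 <= 2^10 = 1024
So ceil(log2(535)) = 10

bits = ceil(log2(535)) = ceil(9.0634) = 10 bits


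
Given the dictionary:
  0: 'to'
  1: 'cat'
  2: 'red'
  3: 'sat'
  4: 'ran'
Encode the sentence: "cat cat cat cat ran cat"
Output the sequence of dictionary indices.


Look up each word in the dictionary:
  'cat' -> 1
  'cat' -> 1
  'cat' -> 1
  'cat' -> 1
  'ran' -> 4
  'cat' -> 1

Encoded: [1, 1, 1, 1, 4, 1]


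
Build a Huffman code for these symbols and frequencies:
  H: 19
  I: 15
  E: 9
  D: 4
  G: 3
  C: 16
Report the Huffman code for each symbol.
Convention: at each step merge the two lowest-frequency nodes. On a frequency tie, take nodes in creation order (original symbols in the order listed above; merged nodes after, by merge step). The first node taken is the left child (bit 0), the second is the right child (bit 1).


Huffman tree construction:
Step 1: Merge G(3) + D(4) = 7
Step 2: Merge (G+D)(7) + E(9) = 16
Step 3: Merge I(15) + C(16) = 31
Step 4: Merge ((G+D)+E)(16) + H(19) = 35
Step 5: Merge (I+C)(31) + (((G+D)+E)+H)(35) = 66
Read each symbol's code off the tree from the root (left child = 0, right child = 1).

Codes:
  H: 11 (length 2)
  I: 00 (length 2)
  E: 101 (length 3)
  D: 1001 (length 4)
  G: 1000 (length 4)
  C: 01 (length 2)
Average code length: 155/66 = 2.3485 bits/symbol


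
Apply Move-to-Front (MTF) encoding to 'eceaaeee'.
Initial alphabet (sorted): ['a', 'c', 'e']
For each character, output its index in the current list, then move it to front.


MTF encoding:
'e': index 2 in ['a', 'c', 'e'] -> ['e', 'a', 'c']
'c': index 2 in ['e', 'a', 'c'] -> ['c', 'e', 'a']
'e': index 1 in ['c', 'e', 'a'] -> ['e', 'c', 'a']
'a': index 2 in ['e', 'c', 'a'] -> ['a', 'e', 'c']
'a': index 0 in ['a', 'e', 'c'] -> ['a', 'e', 'c']
'e': index 1 in ['a', 'e', 'c'] -> ['e', 'a', 'c']
'e': index 0 in ['e', 'a', 'c'] -> ['e', 'a', 'c']
'e': index 0 in ['e', 'a', 'c'] -> ['e', 'a', 'c']


Output: [2, 2, 1, 2, 0, 1, 0, 0]


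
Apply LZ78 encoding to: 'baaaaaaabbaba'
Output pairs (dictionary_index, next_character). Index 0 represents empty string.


LZ78 encoding steps:
Dictionary: {0: ''}
Step 1: w='' (idx 0), next='b' -> output (0, 'b'), add 'b' as idx 1
Step 2: w='' (idx 0), next='a' -> output (0, 'a'), add 'a' as idx 2
Step 3: w='a' (idx 2), next='a' -> output (2, 'a'), add 'aa' as idx 3
Step 4: w='aa' (idx 3), next='a' -> output (3, 'a'), add 'aaa' as idx 4
Step 5: w='a' (idx 2), next='b' -> output (2, 'b'), add 'ab' as idx 5
Step 6: w='b' (idx 1), next='a' -> output (1, 'a'), add 'ba' as idx 6
Step 7: w='ba' (idx 6), end of input -> output (6, '')


Encoded: [(0, 'b'), (0, 'a'), (2, 'a'), (3, 'a'), (2, 'b'), (1, 'a'), (6, '')]


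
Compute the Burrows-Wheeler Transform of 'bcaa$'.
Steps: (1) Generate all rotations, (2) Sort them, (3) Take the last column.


Rotations (sorted):
  0: $bcaa -> last char: a
  1: a$bca -> last char: a
  2: aa$bc -> last char: c
  3: bcaa$ -> last char: $
  4: caa$b -> last char: b


BWT = aac$b


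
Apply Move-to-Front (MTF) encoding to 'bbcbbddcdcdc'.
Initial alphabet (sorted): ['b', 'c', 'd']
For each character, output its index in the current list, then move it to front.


MTF encoding:
'b': index 0 in ['b', 'c', 'd'] -> ['b', 'c', 'd']
'b': index 0 in ['b', 'c', 'd'] -> ['b', 'c', 'd']
'c': index 1 in ['b', 'c', 'd'] -> ['c', 'b', 'd']
'b': index 1 in ['c', 'b', 'd'] -> ['b', 'c', 'd']
'b': index 0 in ['b', 'c', 'd'] -> ['b', 'c', 'd']
'd': index 2 in ['b', 'c', 'd'] -> ['d', 'b', 'c']
'd': index 0 in ['d', 'b', 'c'] -> ['d', 'b', 'c']
'c': index 2 in ['d', 'b', 'c'] -> ['c', 'd', 'b']
'd': index 1 in ['c', 'd', 'b'] -> ['d', 'c', 'b']
'c': index 1 in ['d', 'c', 'b'] -> ['c', 'd', 'b']
'd': index 1 in ['c', 'd', 'b'] -> ['d', 'c', 'b']
'c': index 1 in ['d', 'c', 'b'] -> ['c', 'd', 'b']


Output: [0, 0, 1, 1, 0, 2, 0, 2, 1, 1, 1, 1]


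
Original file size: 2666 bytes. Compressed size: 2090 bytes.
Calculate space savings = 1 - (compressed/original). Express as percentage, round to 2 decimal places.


ratio = compressed/original = 2090/2666 = 0.783946
savings = 1 - ratio = 1 - 0.783946 = 0.216054
as a percentage: 0.216054 * 100 = 21.61%

Space savings = 1 - 2090/2666 = 21.61%


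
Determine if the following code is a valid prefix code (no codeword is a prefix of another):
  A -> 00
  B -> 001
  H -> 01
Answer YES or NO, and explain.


Checking each pair (does one codeword prefix another?):
  A='00' vs B='001': prefix -- VIOLATION

NO -- this is NOT a valid prefix code. A (00) is a prefix of B (001).


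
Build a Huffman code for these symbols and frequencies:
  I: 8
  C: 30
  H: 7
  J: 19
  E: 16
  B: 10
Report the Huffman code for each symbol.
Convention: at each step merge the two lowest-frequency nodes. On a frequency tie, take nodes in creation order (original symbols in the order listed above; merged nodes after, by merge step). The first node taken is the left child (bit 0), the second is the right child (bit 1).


Huffman tree construction:
Step 1: Merge H(7) + I(8) = 15
Step 2: Merge B(10) + (H+I)(15) = 25
Step 3: Merge E(16) + J(19) = 35
Step 4: Merge (B+(H+I))(25) + C(30) = 55
Step 5: Merge (E+J)(35) + ((B+(H+I))+C)(55) = 90
Read each symbol's code off the tree from the root (left child = 0, right child = 1).

Codes:
  I: 1011 (length 4)
  C: 11 (length 2)
  H: 1010 (length 4)
  J: 01 (length 2)
  E: 00 (length 2)
  B: 100 (length 3)
Average code length: 220/90 = 2.4444 bits/symbol


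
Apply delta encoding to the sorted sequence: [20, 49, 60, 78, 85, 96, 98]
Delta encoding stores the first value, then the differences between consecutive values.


First value: 20
Deltas:
  49 - 20 = 29
  60 - 49 = 11
  78 - 60 = 18
  85 - 78 = 7
  96 - 85 = 11
  98 - 96 = 2


Delta encoded: [20, 29, 11, 18, 7, 11, 2]


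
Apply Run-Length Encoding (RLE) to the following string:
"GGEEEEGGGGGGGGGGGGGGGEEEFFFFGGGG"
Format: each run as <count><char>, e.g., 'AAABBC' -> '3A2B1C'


Scanning runs left to right:
  i=0: run of 'G' x 2 -> '2G'
  i=2: run of 'E' x 4 -> '4E'
  i=6: run of 'G' x 15 -> '15G'
  i=21: run of 'E' x 3 -> '3E'
  i=24: run of 'F' x 4 -> '4F'
  i=28: run of 'G' x 4 -> '4G'

RLE = 2G4E15G3E4F4G


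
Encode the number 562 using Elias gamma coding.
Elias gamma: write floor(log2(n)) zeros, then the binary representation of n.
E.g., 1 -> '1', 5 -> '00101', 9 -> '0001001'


num_bits = floor(log2(562)) + 1 = 10
leading_zeros = num_bits - 1 = 9
binary(562) = 1000110010

Elias gamma(562) = '000000000' + '1000110010' = 0000000001000110010 (19 bits)


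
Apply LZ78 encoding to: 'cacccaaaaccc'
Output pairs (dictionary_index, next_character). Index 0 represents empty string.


LZ78 encoding steps:
Dictionary: {0: ''}
Step 1: w='' (idx 0), next='c' -> output (0, 'c'), add 'c' as idx 1
Step 2: w='' (idx 0), next='a' -> output (0, 'a'), add 'a' as idx 2
Step 3: w='c' (idx 1), next='c' -> output (1, 'c'), add 'cc' as idx 3
Step 4: w='c' (idx 1), next='a' -> output (1, 'a'), add 'ca' as idx 4
Step 5: w='a' (idx 2), next='a' -> output (2, 'a'), add 'aa' as idx 5
Step 6: w='a' (idx 2), next='c' -> output (2, 'c'), add 'ac' as idx 6
Step 7: w='cc' (idx 3), end of input -> output (3, '')


Encoded: [(0, 'c'), (0, 'a'), (1, 'c'), (1, 'a'), (2, 'a'), (2, 'c'), (3, '')]


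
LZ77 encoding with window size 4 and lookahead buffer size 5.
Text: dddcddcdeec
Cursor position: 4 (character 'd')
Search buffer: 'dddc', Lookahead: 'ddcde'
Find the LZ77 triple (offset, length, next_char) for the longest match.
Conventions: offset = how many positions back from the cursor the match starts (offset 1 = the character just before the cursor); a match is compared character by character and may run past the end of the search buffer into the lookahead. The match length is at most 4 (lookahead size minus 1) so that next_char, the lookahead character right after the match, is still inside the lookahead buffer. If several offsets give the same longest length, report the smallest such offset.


Try each offset into the search buffer:
  offset=1 (pos 3, char 'c'): match length 0
  offset=2 (pos 2, char 'd'): match length 1
  offset=3 (pos 1, char 'd'): match length 4
  offset=4 (pos 0, char 'd'): match length 2
Longest match has length 4 at offset 3.
next_char = character at position 4 + 4 = 8 -> 'e'

Best match: offset=3, length=4 (matching 'ddcd' starting at position 1)
LZ77 triple: (3, 4, 'e')


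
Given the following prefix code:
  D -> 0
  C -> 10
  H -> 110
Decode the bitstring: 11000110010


Decoding step by step:
Bits 110 -> H
Bits 0 -> D
Bits 0 -> D
Bits 110 -> H
Bits 0 -> D
Bits 10 -> C


Decoded message: HDDHDC


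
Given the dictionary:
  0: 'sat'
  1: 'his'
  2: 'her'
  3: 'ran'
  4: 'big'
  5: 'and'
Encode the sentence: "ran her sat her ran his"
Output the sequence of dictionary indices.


Look up each word in the dictionary:
  'ran' -> 3
  'her' -> 2
  'sat' -> 0
  'her' -> 2
  'ran' -> 3
  'his' -> 1

Encoded: [3, 2, 0, 2, 3, 1]


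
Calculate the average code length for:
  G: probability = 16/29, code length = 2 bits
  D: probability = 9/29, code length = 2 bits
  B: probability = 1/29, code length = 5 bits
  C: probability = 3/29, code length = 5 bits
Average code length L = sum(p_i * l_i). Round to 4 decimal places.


Weighted contributions p_i * l_i:
  G: (16/29) * 2 = 32/29
  D: (9/29) * 2 = 18/29
  B: (1/29) * 5 = 5/29
  C: (3/29) * 5 = 15/29
Sum = (32 + 18 + 5 + 15)/29 = 70/29

L = 70/29 = 2.4138 bits/symbol


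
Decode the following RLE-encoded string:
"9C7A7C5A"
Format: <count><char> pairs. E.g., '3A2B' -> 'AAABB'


Expanding each <count><char> pair:
  9C -> 'CCCCCCCCC'
  7A -> 'AAAAAAA'
  7C -> 'CCCCCCC'
  5A -> 'AAAAA'

Decoded = CCCCCCCCCAAAAAAACCCCCCCAAAAA


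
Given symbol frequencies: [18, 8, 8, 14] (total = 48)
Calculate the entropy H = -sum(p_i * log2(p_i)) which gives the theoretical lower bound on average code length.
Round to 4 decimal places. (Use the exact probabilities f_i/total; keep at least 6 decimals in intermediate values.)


Per-symbol terms -p_i * log2(p_i) with p_i = f_i/48:
  p = 18/48 = 0.375000: log2(p) = -1.415037, -p*log2(p) = 0.530639
  p = 8/48 = 0.166667: log2(p) = -2.584963, -p*log2(p) = 0.430827
  p = 8/48 = 0.166667: log2(p) = -2.584963, -p*log2(p) = 0.430827
  p = 14/48 = 0.291667: log2(p) = -1.777608, -p*log2(p) = 0.518469
H = 0.530639 + 0.430827 + 0.430827 + 0.518469 = 1.910762

H = 1.9108 bits/symbol


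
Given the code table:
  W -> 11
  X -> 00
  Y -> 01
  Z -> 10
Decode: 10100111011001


Decoding:
10 -> Z
10 -> Z
01 -> Y
11 -> W
01 -> Y
10 -> Z
01 -> Y


Result: ZZYWYZY


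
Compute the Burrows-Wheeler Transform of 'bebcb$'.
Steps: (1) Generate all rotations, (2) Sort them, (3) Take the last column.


Rotations (sorted):
  0: $bebcb -> last char: b
  1: b$bebc -> last char: c
  2: bcb$be -> last char: e
  3: bebcb$ -> last char: $
  4: cb$beb -> last char: b
  5: ebcb$b -> last char: b


BWT = bce$bb


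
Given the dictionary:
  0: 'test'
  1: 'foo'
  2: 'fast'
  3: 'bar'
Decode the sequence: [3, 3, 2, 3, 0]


Look up each index in the dictionary:
  3 -> 'bar'
  3 -> 'bar'
  2 -> 'fast'
  3 -> 'bar'
  0 -> 'test'

Decoded: "bar bar fast bar test"


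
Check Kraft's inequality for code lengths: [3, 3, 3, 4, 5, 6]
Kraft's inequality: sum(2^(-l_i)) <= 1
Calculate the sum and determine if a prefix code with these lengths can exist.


Sum = 2^(-3) + 2^(-3) + 2^(-3) + 2^(-4) + 2^(-5) + 2^(-6)
    = 0.125 + 0.125 + 0.125 + 0.0625 + 0.03125 + 0.015625
    = 31/64 = 0.484375
Since 0.484375 <= 1, Kraft's inequality IS satisfied.
A prefix code with these lengths CAN exist.

Kraft sum = 0.484375. Satisfied.


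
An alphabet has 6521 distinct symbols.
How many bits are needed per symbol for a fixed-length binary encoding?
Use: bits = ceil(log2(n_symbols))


log2(6521) = 12.6709
Bracket: 2^12 = 4096 < 6521 <= 2^13 = 8192
So ceil(log2(6521)) = 13

bits = ceil(log2(6521)) = ceil(12.6709) = 13 bits


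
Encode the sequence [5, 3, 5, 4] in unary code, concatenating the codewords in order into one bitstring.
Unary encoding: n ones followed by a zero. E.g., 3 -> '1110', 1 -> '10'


Encode each number as n ones followed by a terminating 0:
  5 -> 111110 (6 bits)
  3 -> 1110 (4 bits)
  5 -> 111110 (6 bits)
  4 -> 11110 (5 bits)
Total length = 6 + 4 + 6 + 5 = 21 bits.

Unary([5, 3, 5, 4]) = 111110111011111011110 (21 bits)


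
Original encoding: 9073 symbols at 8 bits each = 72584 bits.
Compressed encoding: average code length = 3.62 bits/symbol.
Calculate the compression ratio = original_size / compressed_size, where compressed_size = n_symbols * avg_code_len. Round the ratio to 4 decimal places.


original_size = n_symbols * orig_bits = 9073 * 8 = 72584 bits
compressed_size = n_symbols * avg_code_len = 9073 * 3.62 = 32844.26 bits
ratio = original_size / compressed_size = 72584 / 32844.26 = 2.2099

Compression ratio = 2.2099


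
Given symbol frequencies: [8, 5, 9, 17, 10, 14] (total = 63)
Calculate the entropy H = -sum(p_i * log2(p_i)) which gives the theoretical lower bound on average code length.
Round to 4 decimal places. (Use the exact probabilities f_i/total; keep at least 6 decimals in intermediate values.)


Per-symbol terms -p_i * log2(p_i) with p_i = f_i/63:
  p = 8/63 = 0.126984: log2(p) = -2.977280, -p*log2(p) = 0.378067
  p = 5/63 = 0.079365: log2(p) = -3.655352, -p*log2(p) = 0.290107
  p = 9/63 = 0.142857: log2(p) = -2.807355, -p*log2(p) = 0.401051
  p = 17/63 = 0.269841: log2(p) = -1.889817, -p*log2(p) = 0.509951
  p = 10/63 = 0.158730: log2(p) = -2.655352, -p*log2(p) = 0.421484
  p = 14/63 = 0.222222: log2(p) = -2.169925, -p*log2(p) = 0.482206
H = 0.378067 + 0.290107 + 0.401051 + 0.509951 + 0.421484 + 0.482206 = 2.482866

H = 2.4829 bits/symbol
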